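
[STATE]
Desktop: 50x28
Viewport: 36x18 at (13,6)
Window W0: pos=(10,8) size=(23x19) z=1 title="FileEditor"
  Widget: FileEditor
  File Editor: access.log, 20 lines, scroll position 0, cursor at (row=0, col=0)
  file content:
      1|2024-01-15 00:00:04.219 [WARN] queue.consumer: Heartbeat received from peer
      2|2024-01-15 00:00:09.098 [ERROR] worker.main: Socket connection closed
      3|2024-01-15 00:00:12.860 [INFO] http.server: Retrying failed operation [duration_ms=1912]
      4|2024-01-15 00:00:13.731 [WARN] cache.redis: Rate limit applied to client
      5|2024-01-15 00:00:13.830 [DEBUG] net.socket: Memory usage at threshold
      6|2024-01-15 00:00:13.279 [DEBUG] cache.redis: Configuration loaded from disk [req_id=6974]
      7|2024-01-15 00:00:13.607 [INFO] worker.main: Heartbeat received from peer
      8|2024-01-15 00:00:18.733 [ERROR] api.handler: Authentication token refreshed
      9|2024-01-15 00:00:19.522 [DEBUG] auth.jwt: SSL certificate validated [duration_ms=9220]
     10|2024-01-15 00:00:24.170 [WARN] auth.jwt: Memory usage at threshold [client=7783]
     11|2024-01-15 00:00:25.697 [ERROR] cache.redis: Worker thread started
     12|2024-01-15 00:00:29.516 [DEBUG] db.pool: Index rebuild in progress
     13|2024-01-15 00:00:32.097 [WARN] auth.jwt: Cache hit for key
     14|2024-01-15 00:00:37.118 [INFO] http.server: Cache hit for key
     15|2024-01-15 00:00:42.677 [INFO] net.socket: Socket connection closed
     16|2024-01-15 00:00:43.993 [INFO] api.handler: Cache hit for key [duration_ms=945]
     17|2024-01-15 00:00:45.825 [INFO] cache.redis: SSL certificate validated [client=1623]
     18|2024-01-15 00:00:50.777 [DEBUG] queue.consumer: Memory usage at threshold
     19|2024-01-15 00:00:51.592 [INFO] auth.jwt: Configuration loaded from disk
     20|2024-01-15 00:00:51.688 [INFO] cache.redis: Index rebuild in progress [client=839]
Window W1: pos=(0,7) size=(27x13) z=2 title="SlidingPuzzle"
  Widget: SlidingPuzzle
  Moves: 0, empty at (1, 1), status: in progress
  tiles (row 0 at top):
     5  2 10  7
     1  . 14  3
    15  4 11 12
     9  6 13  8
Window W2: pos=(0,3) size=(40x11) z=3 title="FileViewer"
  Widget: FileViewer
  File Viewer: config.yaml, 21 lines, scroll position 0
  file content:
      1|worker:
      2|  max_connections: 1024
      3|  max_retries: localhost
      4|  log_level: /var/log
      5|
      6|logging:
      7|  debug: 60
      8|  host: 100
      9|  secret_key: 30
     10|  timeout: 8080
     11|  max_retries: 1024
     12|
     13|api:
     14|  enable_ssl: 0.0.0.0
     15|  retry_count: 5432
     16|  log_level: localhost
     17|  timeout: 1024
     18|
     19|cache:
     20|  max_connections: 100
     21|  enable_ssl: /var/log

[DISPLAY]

                         ▲┃         
tions: 1024              █┃         
s: localhost             ░┃         
 /var/log                ░┃         
                         ░┃         
                         ░┃         
                         ▼┃         
━━━━━━━━━━━━━━━━━━━━━━━━━━┛         
───┼────┤    ┃:13.░┃                
11 │ 12 │    ┃:13.░┃                
───┼────┤    ┃:13.░┃                
13 │  8 │    ┃:13.░┃                
───┴────┘    ┃:18.░┃                
━━━━━━━━━━━━━┛:19.░┃                
24-01-15 00:00:24.░┃                
24-01-15 00:00:25.░┃                
24-01-15 00:00:29.░┃                
24-01-15 00:00:32.░┃                


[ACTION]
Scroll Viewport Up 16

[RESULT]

                                    
                                    
                                    
━━━━━━━━━━━━━━━━━━━━━━━━━━┓         
                          ┃         
──────────────────────────┨         
                         ▲┃         
tions: 1024              █┃         
s: localhost             ░┃         
 /var/log                ░┃         
                         ░┃         
                         ░┃         
                         ▼┃         
━━━━━━━━━━━━━━━━━━━━━━━━━━┛         
───┼────┤    ┃:13.░┃                
11 │ 12 │    ┃:13.░┃                
───┼────┤    ┃:13.░┃                
13 │  8 │    ┃:13.░┃                


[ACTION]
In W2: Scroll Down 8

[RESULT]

                                    
                                    
                                    
━━━━━━━━━━━━━━━━━━━━━━━━━━┓         
                          ┃         
──────────────────────────┨         
: 30                     ▲┃         
080                      ░┃         
s: 1024                  ░┃         
                         █┃         
                         ░┃         
: 0.0.0.0                ░┃         
t: 5432                  ▼┃         
━━━━━━━━━━━━━━━━━━━━━━━━━━┛         
───┼────┤    ┃:13.░┃                
11 │ 12 │    ┃:13.░┃                
───┼────┤    ┃:13.░┃                
13 │  8 │    ┃:13.░┃                


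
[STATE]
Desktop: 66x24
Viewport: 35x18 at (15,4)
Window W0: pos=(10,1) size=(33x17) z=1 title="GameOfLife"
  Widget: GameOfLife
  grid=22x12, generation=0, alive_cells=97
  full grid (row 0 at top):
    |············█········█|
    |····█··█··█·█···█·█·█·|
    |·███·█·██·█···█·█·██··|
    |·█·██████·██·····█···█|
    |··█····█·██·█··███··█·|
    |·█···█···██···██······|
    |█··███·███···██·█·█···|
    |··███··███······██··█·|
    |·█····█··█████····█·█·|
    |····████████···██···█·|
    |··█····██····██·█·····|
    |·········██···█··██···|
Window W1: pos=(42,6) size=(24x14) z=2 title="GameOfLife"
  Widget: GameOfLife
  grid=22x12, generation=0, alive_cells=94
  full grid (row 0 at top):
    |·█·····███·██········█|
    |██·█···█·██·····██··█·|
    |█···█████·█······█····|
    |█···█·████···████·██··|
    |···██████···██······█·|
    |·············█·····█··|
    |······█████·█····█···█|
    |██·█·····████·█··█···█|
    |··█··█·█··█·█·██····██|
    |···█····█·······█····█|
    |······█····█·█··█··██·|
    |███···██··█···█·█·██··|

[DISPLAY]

 0                         ┃       
········█········█         ┃       
█··█··█·█···█·█·█·         ┏━━━━━━━
·█·██·█···█·█·██··         ┃ GameOf
█████·██·····█···█         ┠───────
···█·██·█··███··█·         ┃Gen: 0 
·█···██···██······         ┃██·█···
██·███···██·█·█···         ┃█···███
█··███······██··█·         ┃█···█·█
··█··█████····█·█·         ┃···████
████████···██···█·         ┃·······
···██····██·█·····         ┃······█
·····██···█··██···         ┃██·█···
━━━━━━━━━━━━━━━━━━━━━━━━━━━┃··█··█·
                           ┃···█···
                           ┗━━━━━━━
                                   
                                   


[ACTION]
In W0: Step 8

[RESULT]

 8                         ┃       
··················         ┃       
·········██·······         ┏━━━━━━━
·········██·······         ┃ GameOf
···██·············         ┠───────
█·███·············         ┃Gen: 0 
·██···············         ┃██·█···
··█········█······         ┃█···███
·█···██····█······         ┃█···█·█
·····█·········█··         ┃···████
················█·         ┃·······
·········█······█·         ┃······█
·······█·█········         ┃██·█···
━━━━━━━━━━━━━━━━━━━━━━━━━━━┃··█··█·
                           ┃···█···
                           ┗━━━━━━━
                                   
                                   


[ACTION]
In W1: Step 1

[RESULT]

 8                         ┃       
··················         ┃       
·········██·······         ┏━━━━━━━
·········██·······         ┃ GameOf
···██·············         ┠───────
█·███·············         ┃Gen: 1 
·██···············         ┃███·██·
··█········█······         ┃█··██··
·█···██····█······         ┃·······
·····█·········█··         ┃···██··
················█·         ┃····█··
·········█······█·         ┃·······
·······█·█········         ┃·██····
━━━━━━━━━━━━━━━━━━━━━━━━━━━┃·████··
                           ┃······█
                           ┗━━━━━━━
                                   
                                   


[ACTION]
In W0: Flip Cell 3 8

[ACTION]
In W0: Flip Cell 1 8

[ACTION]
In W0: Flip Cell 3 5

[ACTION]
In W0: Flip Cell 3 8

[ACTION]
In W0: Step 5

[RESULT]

 13                        ┃       
··················         ┃       
····█····██·······         ┏━━━━━━━
···█·█···██·······         ┃ GameOf
···█·█············         ┠───────
····█·············         ┃Gen: 1 
··················         ┃███·██·
█·················         ┃█··██··
█····██···········         ┃·······
·····██···········         ┃···██··
··················         ┃····█··
··················         ┃·······
··················         ┃·██····
━━━━━━━━━━━━━━━━━━━━━━━━━━━┃·████··
                           ┃······█
                           ┗━━━━━━━
                                   
                                   


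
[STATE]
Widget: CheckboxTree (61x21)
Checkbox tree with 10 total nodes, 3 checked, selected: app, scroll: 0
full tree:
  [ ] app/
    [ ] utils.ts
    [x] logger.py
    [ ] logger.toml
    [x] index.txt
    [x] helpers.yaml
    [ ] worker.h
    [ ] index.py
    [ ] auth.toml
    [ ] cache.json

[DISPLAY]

>[-] app/                                                    
   [ ] utils.ts                                              
   [x] logger.py                                             
   [ ] logger.toml                                           
   [x] index.txt                                             
   [x] helpers.yaml                                          
   [ ] worker.h                                              
   [ ] index.py                                              
   [ ] auth.toml                                             
   [ ] cache.json                                            
                                                             
                                                             
                                                             
                                                             
                                                             
                                                             
                                                             
                                                             
                                                             
                                                             
                                                             


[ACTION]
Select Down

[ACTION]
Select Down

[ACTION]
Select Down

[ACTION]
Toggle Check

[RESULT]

 [-] app/                                                    
   [ ] utils.ts                                              
   [x] logger.py                                             
>  [x] logger.toml                                           
   [x] index.txt                                             
   [x] helpers.yaml                                          
   [ ] worker.h                                              
   [ ] index.py                                              
   [ ] auth.toml                                             
   [ ] cache.json                                            
                                                             
                                                             
                                                             
                                                             
                                                             
                                                             
                                                             
                                                             
                                                             
                                                             
                                                             


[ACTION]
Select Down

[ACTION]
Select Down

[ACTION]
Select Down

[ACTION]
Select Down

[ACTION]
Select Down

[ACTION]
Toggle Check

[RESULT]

 [-] app/                                                    
   [ ] utils.ts                                              
   [x] logger.py                                             
   [x] logger.toml                                           
   [x] index.txt                                             
   [x] helpers.yaml                                          
   [ ] worker.h                                              
   [ ] index.py                                              
>  [x] auth.toml                                             
   [ ] cache.json                                            
                                                             
                                                             
                                                             
                                                             
                                                             
                                                             
                                                             
                                                             
                                                             
                                                             
                                                             


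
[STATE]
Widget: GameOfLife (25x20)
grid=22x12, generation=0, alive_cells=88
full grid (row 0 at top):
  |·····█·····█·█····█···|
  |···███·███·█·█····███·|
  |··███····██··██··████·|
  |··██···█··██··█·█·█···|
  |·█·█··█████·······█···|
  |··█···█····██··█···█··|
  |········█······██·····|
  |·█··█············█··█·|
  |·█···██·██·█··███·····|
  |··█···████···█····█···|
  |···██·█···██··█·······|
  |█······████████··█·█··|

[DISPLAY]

Gen: 0                   
·····█·····█·█····█···   
···███·███·█·█····███·   
··███····██··██··████·   
··██···█··██··█·█·█···   
·█·█··█████·······█···   
··█···█····██··█···█··   
········█······██·····   
·█··█············█··█·   
·█···██·██·█··███·····   
··█···████···█····█···   
···██·█···██··█·······   
█······████████··█·█··   
                         
                         
                         
                         
                         
                         
                         


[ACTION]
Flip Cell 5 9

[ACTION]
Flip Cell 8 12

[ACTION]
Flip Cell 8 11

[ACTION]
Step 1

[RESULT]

Gen: 1                   
·····██·█·█·······█···   
··█··██·██·█·█······█·   
·····███·····███····█·   
·█····██···█·███······   
·█·█··█·····█··█·███··   
··█···█····█···██·····   
···············██·····   
·····█·███····█··█····   
·██··██··█···█████····   
··███······███········   
···█·██·······█···█···   
·······███··███·······   
                         
                         
                         
                         
                         
                         
                         


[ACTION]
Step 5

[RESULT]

Gen: 6                   
·······██·············   
·······█··············   
········█··█··········   
········█··██···██·██·   
··········█···········   
·············█··██··█·   
··············██····█·   
··█··········█·█████··   
·█······██·██··███····   
·█·██····█···█········   
··█······█············   
··········█··█········   
                         
                         
                         
                         
                         
                         
                         


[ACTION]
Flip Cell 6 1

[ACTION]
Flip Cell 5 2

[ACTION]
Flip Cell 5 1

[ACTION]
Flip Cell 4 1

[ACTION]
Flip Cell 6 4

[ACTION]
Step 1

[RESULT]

Gen: 7                   
·······██·············   
·······█··············   
·······██··██·········   
·········████·········   
·██········██·····███·   
███···········███·····   
·█·█·········█······█·   
·██·········██····██··   
·█·█····███·██·█······   
·█·█·····█··█···█·····   
··██·····██···········   
······················   
                         
                         
                         
                         
                         
                         
                         


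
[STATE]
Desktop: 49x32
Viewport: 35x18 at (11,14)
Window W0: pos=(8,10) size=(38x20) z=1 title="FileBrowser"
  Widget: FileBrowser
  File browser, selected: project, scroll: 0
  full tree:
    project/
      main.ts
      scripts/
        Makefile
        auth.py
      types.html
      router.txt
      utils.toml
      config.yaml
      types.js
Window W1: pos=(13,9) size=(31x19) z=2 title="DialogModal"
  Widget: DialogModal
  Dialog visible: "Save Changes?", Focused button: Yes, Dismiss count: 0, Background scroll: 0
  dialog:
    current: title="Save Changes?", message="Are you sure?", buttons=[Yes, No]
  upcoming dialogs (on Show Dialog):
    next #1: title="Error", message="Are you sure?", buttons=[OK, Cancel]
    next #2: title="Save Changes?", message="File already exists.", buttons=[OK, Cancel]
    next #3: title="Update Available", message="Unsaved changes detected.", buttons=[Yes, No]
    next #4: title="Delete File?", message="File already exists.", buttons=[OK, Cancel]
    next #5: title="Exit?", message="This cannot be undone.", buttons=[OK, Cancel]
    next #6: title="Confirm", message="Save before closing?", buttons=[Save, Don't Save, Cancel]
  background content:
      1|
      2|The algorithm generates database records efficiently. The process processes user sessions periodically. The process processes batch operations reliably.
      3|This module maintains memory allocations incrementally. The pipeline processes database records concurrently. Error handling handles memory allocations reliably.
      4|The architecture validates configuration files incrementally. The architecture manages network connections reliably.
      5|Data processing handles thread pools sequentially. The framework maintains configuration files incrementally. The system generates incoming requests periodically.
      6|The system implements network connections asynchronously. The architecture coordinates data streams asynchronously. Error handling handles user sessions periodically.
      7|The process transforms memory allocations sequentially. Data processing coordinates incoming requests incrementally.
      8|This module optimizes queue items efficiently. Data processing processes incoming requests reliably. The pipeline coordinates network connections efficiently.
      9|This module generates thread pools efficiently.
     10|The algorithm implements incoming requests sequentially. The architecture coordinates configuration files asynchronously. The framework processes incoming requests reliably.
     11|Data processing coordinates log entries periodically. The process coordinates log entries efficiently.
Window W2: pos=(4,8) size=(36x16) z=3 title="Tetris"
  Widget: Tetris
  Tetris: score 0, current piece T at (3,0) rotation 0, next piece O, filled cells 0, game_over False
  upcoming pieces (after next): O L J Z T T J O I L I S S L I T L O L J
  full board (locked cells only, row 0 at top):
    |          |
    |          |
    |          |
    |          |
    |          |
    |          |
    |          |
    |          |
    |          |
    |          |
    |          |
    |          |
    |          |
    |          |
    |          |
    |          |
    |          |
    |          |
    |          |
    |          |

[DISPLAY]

    │                       ┃ry ┃ ┃
    │                       ┃ co┃ ┃
    │                       ┃rea┃ ┃
    │Score:                 ┃ork┃ ┃
    │0                      ┃ory┃ ┃
    │                       ┃e i┃ ┃
    │                       ┃ad ┃ ┃
    │                       ┃nco┃ ┃
    │                       ┃s l┃ ┃
━━━━━━━━━━━━━━━━━━━━━━━━━━━━┛   ┃ ┃
  ┃                             ┃ ┃
  ┃                             ┃ ┃
  ┃                             ┃ ┃
  ┗━━━━━━━━━━━━━━━━━━━━━━━━━━━━━┛ ┃
                                  ┃
━━━━━━━━━━━━━━━━━━━━━━━━━━━━━━━━━━┛
                                   
                                   


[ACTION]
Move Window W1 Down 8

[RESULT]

    │                       ┃   ┃ ┃
    │                       ┃───┨ ┃
    │                       ┃   ┃ ┃
    │Score:                 ┃tab┃ ┃
    │0                      ┃ry ┃ ┃
    │                       ┃ co┃ ┃
    │                       ┃rea┃ ┃
    │                       ┃ork┃ ┃
    │                       ┃ory┃ ┃
━━━━━━━━━━━━━━━━━━━━━━━━━━━━┛e i┃ ┃
  ┃This m│   [Yes]  No   │hread ┃ ┃
  ┃The al└───────────────┘s inco┃ ┃
  ┃Data processing coordinates l┃ ┃
  ┃                             ┃ ┃
  ┃                             ┃ ┃
━━┃                             ┃━┛
  ┃                             ┃  
  ┗━━━━━━━━━━━━━━━━━━━━━━━━━━━━━┛  


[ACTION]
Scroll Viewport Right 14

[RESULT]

 │                       ┃   ┃ ┃   
 │                       ┃───┨ ┃   
 │                       ┃   ┃ ┃   
 │Score:                 ┃tab┃ ┃   
 │0                      ┃ry ┃ ┃   
 │                       ┃ co┃ ┃   
 │                       ┃rea┃ ┃   
 │                       ┃ork┃ ┃   
 │                       ┃ory┃ ┃   
━━━━━━━━━━━━━━━━━━━━━━━━━┛e i┃ ┃   
This m│   [Yes]  No   │hread ┃ ┃   
The al└───────────────┘s inco┃ ┃   
Data processing coordinates l┃ ┃   
                             ┃ ┃   
                             ┃ ┃   
                             ┃━┛   
                             ┃     
━━━━━━━━━━━━━━━━━━━━━━━━━━━━━┛     


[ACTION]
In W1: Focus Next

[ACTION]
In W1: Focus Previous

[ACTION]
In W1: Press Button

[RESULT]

 │                       ┃   ┃ ┃   
 │                       ┃───┨ ┃   
 │                       ┃   ┃ ┃   
 │Score:                 ┃tab┃ ┃   
 │0                      ┃ry ┃ ┃   
 │                       ┃ co┃ ┃   
 │                       ┃rea┃ ┃   
 │                       ┃ork┃ ┃   
 │                       ┃ory┃ ┃   
━━━━━━━━━━━━━━━━━━━━━━━━━┛e i┃ ┃   
This module generates thread ┃ ┃   
The algorithm implements inco┃ ┃   
Data processing coordinates l┃ ┃   
                             ┃ ┃   
                             ┃ ┃   
                             ┃━┛   
                             ┃     
━━━━━━━━━━━━━━━━━━━━━━━━━━━━━┛     


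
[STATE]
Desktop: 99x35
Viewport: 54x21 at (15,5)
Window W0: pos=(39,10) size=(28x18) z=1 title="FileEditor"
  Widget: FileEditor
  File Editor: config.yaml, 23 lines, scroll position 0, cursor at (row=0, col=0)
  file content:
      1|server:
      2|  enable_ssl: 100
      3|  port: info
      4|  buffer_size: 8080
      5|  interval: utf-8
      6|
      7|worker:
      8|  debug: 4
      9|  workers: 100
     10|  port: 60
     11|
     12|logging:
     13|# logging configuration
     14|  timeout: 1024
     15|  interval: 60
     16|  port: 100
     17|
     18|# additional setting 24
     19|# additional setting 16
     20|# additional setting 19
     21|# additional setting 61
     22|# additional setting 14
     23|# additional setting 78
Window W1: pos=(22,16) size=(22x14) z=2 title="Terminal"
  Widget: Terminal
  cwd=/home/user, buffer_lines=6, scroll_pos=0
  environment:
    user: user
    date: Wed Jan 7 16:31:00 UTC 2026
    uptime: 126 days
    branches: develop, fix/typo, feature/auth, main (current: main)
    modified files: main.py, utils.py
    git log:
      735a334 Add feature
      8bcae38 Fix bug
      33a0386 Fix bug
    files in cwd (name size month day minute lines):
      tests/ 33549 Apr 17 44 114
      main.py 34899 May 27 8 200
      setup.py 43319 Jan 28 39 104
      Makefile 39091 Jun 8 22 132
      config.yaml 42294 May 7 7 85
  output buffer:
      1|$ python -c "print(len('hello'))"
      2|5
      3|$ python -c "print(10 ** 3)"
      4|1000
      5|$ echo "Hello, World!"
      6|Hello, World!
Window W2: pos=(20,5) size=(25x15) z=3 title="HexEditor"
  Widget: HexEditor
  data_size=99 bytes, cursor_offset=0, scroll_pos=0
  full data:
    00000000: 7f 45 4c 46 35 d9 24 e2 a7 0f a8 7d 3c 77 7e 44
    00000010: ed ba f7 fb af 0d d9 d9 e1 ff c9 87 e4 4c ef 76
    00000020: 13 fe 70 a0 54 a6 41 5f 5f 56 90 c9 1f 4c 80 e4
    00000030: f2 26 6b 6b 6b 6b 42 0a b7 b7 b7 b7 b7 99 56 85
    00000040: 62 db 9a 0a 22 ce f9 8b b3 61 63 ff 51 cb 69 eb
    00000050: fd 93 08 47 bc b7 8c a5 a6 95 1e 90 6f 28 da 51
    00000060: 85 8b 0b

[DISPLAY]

     ┏━━━━━━━━━━━━━━━━━━━━━━━┓                        
     ┃ HexEditor             ┃                        
     ┠───────────────────────┨                        
     ┃00000000  7F 45 4c 46 3┃                        
     ┃00000010  ed ba f7 fb a┃                        
     ┃00000020  13 fe 70 a0 5┃━━━━━━━━━━━━━━━━━━━━━┓  
     ┃00000030  f2 26 6b 6b 6┃Editor               ┃  
     ┃00000040  62 db 9a 0a 2┃─────────────────────┨  
     ┃00000050  fd 93 08 47 b┃r:                  ▲┃  
     ┃00000060  85 8b 0b     ┃ble_ssl: 100        █┃  
     ┃                       ┃t: info             ░┃  
     ┃                       ┃fer_size: 8080      ░┃  
     ┃                       ┃erval: utf-8        ░┃  
     ┃                       ┃                    ░┃  
     ┗━━━━━━━━━━━━━━━━━━━━━━━┛r:                  ░┃  
       ┃5                   ┃bug: 4               ░┃  
       ┃$ python -c "print(1┃rkers: 100           ░┃  
       ┃1000                ┃rt: 60               ░┃  
       ┃$ echo "Hello, World┃                     ░┃  
       ┃Hello, World!       ┃ing:                 ░┃  
       ┃$ █                 ┃gging configuration  ░┃  


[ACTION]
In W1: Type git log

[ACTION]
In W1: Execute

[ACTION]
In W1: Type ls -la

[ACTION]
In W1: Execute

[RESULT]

     ┏━━━━━━━━━━━━━━━━━━━━━━━┓                        
     ┃ HexEditor             ┃                        
     ┠───────────────────────┨                        
     ┃00000000  7F 45 4c 46 3┃                        
     ┃00000010  ed ba f7 fb a┃                        
     ┃00000020  13 fe 70 a0 5┃━━━━━━━━━━━━━━━━━━━━━┓  
     ┃00000030  f2 26 6b 6b 6┃Editor               ┃  
     ┃00000040  62 db 9a 0a 2┃─────────────────────┨  
     ┃00000050  fd 93 08 47 b┃r:                  ▲┃  
     ┃00000060  85 8b 0b     ┃ble_ssl: 100        █┃  
     ┃                       ┃t: info             ░┃  
     ┃                       ┃fer_size: 8080      ░┃  
     ┃                       ┃erval: utf-8        ░┃  
     ┃                       ┃                    ░┃  
     ┗━━━━━━━━━━━━━━━━━━━━━━━┛r:                  ░┃  
       ┃8bcae38 Fix bug     ┃bug: 4               ░┃  
       ┃33a0386 Fix bug     ┃rkers: 100           ░┃  
       ┃$ ls -la            ┃rt: 60               ░┃  
       ┃drwxr-xr-x  1 user g┃                     ░┃  
       ┃-rw-r--r--  1 user g┃ing:                 ░┃  
       ┃-rw-r--r--  1 user g┃gging configuration  ░┃  


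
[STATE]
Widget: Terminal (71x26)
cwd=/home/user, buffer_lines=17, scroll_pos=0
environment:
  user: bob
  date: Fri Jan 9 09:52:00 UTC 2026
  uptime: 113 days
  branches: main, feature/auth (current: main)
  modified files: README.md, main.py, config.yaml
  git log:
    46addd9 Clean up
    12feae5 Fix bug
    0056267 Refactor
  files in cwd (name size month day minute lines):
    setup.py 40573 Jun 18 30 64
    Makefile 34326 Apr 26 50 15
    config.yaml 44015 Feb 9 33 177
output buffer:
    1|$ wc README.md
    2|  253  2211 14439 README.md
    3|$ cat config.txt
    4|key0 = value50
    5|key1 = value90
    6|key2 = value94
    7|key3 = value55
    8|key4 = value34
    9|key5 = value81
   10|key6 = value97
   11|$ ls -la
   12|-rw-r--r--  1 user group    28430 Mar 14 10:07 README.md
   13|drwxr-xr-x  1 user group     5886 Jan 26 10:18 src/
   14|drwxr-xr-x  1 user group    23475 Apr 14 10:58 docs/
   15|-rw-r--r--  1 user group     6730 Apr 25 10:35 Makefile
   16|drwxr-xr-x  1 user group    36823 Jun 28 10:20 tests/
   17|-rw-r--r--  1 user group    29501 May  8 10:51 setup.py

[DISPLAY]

$ wc README.md                                                         
  253  2211 14439 README.md                                            
$ cat config.txt                                                       
key0 = value50                                                         
key1 = value90                                                         
key2 = value94                                                         
key3 = value55                                                         
key4 = value34                                                         
key5 = value81                                                         
key6 = value97                                                         
$ ls -la                                                               
-rw-r--r--  1 user group    28430 Mar 14 10:07 README.md               
drwxr-xr-x  1 user group     5886 Jan 26 10:18 src/                    
drwxr-xr-x  1 user group    23475 Apr 14 10:58 docs/                   
-rw-r--r--  1 user group     6730 Apr 25 10:35 Makefile                
drwxr-xr-x  1 user group    36823 Jun 28 10:20 tests/                  
-rw-r--r--  1 user group    29501 May  8 10:51 setup.py                
$ █                                                                    
                                                                       
                                                                       
                                                                       
                                                                       
                                                                       
                                                                       
                                                                       
                                                                       


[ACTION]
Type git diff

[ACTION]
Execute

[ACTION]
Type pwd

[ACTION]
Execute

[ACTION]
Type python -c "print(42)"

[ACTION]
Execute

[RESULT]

key0 = value50                                                         
key1 = value90                                                         
key2 = value94                                                         
key3 = value55                                                         
key4 = value34                                                         
key5 = value81                                                         
key6 = value97                                                         
$ ls -la                                                               
-rw-r--r--  1 user group    28430 Mar 14 10:07 README.md               
drwxr-xr-x  1 user group     5886 Jan 26 10:18 src/                    
drwxr-xr-x  1 user group    23475 Apr 14 10:58 docs/                   
-rw-r--r--  1 user group     6730 Apr 25 10:35 Makefile                
drwxr-xr-x  1 user group    36823 Jun 28 10:20 tests/                  
-rw-r--r--  1 user group    29501 May  8 10:51 setup.py                
$ git diff                                                             
diff --git a/main.py b/main.py                                         
--- a/main.py                                                          
+++ b/main.py                                                          
@@ -1,3 +1,4 @@                                                        
+# updated                                                             
 import sys                                                            
$ pwd                                                                  
/home/user                                                             
$ python -c "print(42)"                                                
42                                                                     
$ █                                                                    


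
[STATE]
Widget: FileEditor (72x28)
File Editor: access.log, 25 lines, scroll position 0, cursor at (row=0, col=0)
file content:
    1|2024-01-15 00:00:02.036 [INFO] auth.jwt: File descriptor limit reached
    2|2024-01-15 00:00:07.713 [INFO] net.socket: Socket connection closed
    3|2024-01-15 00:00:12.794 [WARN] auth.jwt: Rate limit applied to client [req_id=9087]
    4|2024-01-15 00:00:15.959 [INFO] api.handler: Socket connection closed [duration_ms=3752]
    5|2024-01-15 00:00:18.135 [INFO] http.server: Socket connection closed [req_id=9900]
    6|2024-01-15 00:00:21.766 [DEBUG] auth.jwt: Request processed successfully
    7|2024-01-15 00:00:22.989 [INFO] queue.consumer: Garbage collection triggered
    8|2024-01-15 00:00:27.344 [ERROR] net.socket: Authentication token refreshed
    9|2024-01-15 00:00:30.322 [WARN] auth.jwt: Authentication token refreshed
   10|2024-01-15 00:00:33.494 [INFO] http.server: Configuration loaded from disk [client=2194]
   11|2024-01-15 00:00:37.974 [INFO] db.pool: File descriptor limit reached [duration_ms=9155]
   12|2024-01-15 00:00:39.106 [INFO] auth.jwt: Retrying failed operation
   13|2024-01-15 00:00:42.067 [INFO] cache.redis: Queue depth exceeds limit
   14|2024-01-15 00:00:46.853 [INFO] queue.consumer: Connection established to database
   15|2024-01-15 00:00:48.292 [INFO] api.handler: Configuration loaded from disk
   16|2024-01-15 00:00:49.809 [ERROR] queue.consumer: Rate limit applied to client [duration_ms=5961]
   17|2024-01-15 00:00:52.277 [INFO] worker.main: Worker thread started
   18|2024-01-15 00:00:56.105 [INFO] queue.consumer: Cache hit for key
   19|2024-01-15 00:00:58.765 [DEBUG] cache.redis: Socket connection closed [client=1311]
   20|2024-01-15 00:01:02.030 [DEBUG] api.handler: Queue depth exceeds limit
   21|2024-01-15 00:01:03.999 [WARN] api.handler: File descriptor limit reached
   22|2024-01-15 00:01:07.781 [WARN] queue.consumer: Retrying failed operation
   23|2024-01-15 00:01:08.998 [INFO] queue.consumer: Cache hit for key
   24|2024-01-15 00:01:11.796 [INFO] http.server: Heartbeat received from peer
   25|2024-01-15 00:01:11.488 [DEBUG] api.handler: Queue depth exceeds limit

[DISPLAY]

█024-01-15 00:00:02.036 [INFO] auth.jwt: File descriptor limit reached ▲
2024-01-15 00:00:07.713 [INFO] net.socket: Socket connection closed    █
2024-01-15 00:00:12.794 [WARN] auth.jwt: Rate limit applied to client [░
2024-01-15 00:00:15.959 [INFO] api.handler: Socket connection closed [d░
2024-01-15 00:00:18.135 [INFO] http.server: Socket connection closed [r░
2024-01-15 00:00:21.766 [DEBUG] auth.jwt: Request processed successfull░
2024-01-15 00:00:22.989 [INFO] queue.consumer: Garbage collection trigg░
2024-01-15 00:00:27.344 [ERROR] net.socket: Authentication token refres░
2024-01-15 00:00:30.322 [WARN] auth.jwt: Authentication token refreshed░
2024-01-15 00:00:33.494 [INFO] http.server: Configuration loaded from d░
2024-01-15 00:00:37.974 [INFO] db.pool: File descriptor limit reached [░
2024-01-15 00:00:39.106 [INFO] auth.jwt: Retrying failed operation     ░
2024-01-15 00:00:42.067 [INFO] cache.redis: Queue depth exceeds limit  ░
2024-01-15 00:00:46.853 [INFO] queue.consumer: Connection established t░
2024-01-15 00:00:48.292 [INFO] api.handler: Configuration loaded from d░
2024-01-15 00:00:49.809 [ERROR] queue.consumer: Rate limit applied to c░
2024-01-15 00:00:52.277 [INFO] worker.main: Worker thread started      ░
2024-01-15 00:00:56.105 [INFO] queue.consumer: Cache hit for key       ░
2024-01-15 00:00:58.765 [DEBUG] cache.redis: Socket connection closed [░
2024-01-15 00:01:02.030 [DEBUG] api.handler: Queue depth exceeds limit ░
2024-01-15 00:01:03.999 [WARN] api.handler: File descriptor limit reach░
2024-01-15 00:01:07.781 [WARN] queue.consumer: Retrying failed operatio░
2024-01-15 00:01:08.998 [INFO] queue.consumer: Cache hit for key       ░
2024-01-15 00:01:11.796 [INFO] http.server: Heartbeat received from pee░
2024-01-15 00:01:11.488 [DEBUG] api.handler: Queue depth exceeds limit ░
                                                                       ░
                                                                       ░
                                                                       ▼


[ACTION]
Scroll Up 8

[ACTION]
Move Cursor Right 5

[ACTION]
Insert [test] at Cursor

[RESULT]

2024-test█1-15 00:00:02.036 [INFO] auth.jwt: File descriptor limit reac▲
2024-01-15 00:00:07.713 [INFO] net.socket: Socket connection closed    █
2024-01-15 00:00:12.794 [WARN] auth.jwt: Rate limit applied to client [░
2024-01-15 00:00:15.959 [INFO] api.handler: Socket connection closed [d░
2024-01-15 00:00:18.135 [INFO] http.server: Socket connection closed [r░
2024-01-15 00:00:21.766 [DEBUG] auth.jwt: Request processed successfull░
2024-01-15 00:00:22.989 [INFO] queue.consumer: Garbage collection trigg░
2024-01-15 00:00:27.344 [ERROR] net.socket: Authentication token refres░
2024-01-15 00:00:30.322 [WARN] auth.jwt: Authentication token refreshed░
2024-01-15 00:00:33.494 [INFO] http.server: Configuration loaded from d░
2024-01-15 00:00:37.974 [INFO] db.pool: File descriptor limit reached [░
2024-01-15 00:00:39.106 [INFO] auth.jwt: Retrying failed operation     ░
2024-01-15 00:00:42.067 [INFO] cache.redis: Queue depth exceeds limit  ░
2024-01-15 00:00:46.853 [INFO] queue.consumer: Connection established t░
2024-01-15 00:00:48.292 [INFO] api.handler: Configuration loaded from d░
2024-01-15 00:00:49.809 [ERROR] queue.consumer: Rate limit applied to c░
2024-01-15 00:00:52.277 [INFO] worker.main: Worker thread started      ░
2024-01-15 00:00:56.105 [INFO] queue.consumer: Cache hit for key       ░
2024-01-15 00:00:58.765 [DEBUG] cache.redis: Socket connection closed [░
2024-01-15 00:01:02.030 [DEBUG] api.handler: Queue depth exceeds limit ░
2024-01-15 00:01:03.999 [WARN] api.handler: File descriptor limit reach░
2024-01-15 00:01:07.781 [WARN] queue.consumer: Retrying failed operatio░
2024-01-15 00:01:08.998 [INFO] queue.consumer: Cache hit for key       ░
2024-01-15 00:01:11.796 [INFO] http.server: Heartbeat received from pee░
2024-01-15 00:01:11.488 [DEBUG] api.handler: Queue depth exceeds limit ░
                                                                       ░
                                                                       ░
                                                                       ▼
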